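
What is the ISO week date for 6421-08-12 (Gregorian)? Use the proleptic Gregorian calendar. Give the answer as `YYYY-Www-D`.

6421-W32-4

The weekday is Thursday (ISO weekday 4).
That Thursday belongs to ISO week 32 of ISO year 6421.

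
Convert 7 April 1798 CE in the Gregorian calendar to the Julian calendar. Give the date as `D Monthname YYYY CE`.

27 March 1798 CE

At this point the Julian calendar is 11 days behind the Gregorian.
7 April 1798 Gregorian − 11 days → 27 March 1798 Julian.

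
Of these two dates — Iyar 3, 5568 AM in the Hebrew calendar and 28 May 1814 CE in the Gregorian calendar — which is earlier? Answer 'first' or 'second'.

first

Converting both to JDN: 2381538 vs 2383757; the smaller is the first.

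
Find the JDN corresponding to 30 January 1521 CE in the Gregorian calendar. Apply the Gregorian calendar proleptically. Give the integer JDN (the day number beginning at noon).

2276623

JDN 2400001 is 17 November 1858 CE (Gregorian), MJD 0; the target day is −123378 days from there, so JDN = 2276623.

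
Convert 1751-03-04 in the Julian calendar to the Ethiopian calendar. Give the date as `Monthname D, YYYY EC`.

Megabit 8, 1743 EC

Both dates share Julian Day Number 2360673; in the Ethiopian calendar that is 8 Megabit 1743 EC.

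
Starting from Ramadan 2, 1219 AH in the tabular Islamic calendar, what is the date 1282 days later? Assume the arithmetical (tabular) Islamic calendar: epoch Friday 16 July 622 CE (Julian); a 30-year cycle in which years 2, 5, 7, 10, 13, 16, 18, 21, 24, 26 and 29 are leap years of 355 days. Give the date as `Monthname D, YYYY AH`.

The starting date is JDN 2380296; 2380296 + 1282 = 2381578.
JDN 2381578 corresponds to Rabi' al-Thani 14, 1223 AH.

Rabi' al-Thani 14, 1223 AH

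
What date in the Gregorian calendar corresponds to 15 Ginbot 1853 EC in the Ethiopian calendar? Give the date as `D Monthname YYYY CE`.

22 May 1861 CE

Julian Day Number of the source date = 2400918.
Converting JDN 2400918 to the Gregorian calendar gives 22 May 1861 CE.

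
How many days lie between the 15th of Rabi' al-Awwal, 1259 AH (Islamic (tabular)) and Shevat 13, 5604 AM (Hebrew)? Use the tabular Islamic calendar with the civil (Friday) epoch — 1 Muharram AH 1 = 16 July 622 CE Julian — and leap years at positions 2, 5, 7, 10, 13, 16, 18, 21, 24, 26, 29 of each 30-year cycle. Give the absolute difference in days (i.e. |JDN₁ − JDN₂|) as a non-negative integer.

JDN of the first date = 2394306.
JDN of the second date = 2394600.
|2394600 − 2394306| = 294.

294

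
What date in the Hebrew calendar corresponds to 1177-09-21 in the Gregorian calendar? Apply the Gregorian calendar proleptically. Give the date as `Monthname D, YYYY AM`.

Julian Day Number of the source date = 2151214.
Converting JDN 2151214 to the Hebrew calendar gives 19 Tishrei 4938 AM.

Tishrei 19, 4938 AM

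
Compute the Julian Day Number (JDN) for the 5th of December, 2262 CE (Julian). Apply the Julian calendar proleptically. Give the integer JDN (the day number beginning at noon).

In the Gregorian calendar the same day is 20 December 2262.
JDN 2451545 is 1 January 2000 CE (Gregorian); the target day is +96047 days from there, so JDN = 2547592.

2547592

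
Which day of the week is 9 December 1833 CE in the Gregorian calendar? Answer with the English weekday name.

Monday

2390892 ≡ 0 (mod 7); counting from Monday = 0 gives Monday.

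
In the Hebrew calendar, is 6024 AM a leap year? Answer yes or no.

Hebrew year 6024 is year 1 of its 19-year Metonic cycle; leap years are at positions 3, 6, 8, 11, 14, 17, 19, so it is a common year (12 months).

no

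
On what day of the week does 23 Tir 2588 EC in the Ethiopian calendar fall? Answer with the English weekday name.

This is JDN 2669265 (5 February 2596 Gregorian).
2669265 ≡ 4 (mod 7); counting from Monday = 0 gives Friday.

Friday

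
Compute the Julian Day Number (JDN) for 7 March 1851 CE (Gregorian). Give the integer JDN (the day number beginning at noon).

JDN 2299161 is 15 October 1582 CE (Gregorian); the target day is +98028 days from there, so JDN = 2397189.

2397189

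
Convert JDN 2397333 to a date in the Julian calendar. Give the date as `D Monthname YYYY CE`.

17 July 1851 CE

The Gregorian equivalent of JDN 2397333 is 29 July 1851.
In the Julian calendar that day is 17 July 1851 CE.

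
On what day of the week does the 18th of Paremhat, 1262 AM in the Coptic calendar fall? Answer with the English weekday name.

Equivalently 24 March 1546 Gregorian, JDN 2285807.
JDN 2285807 mod 7 = 6, and JDN 0 was a Monday, so this is a Sunday.

Sunday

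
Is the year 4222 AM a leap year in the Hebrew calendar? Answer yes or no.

no

Hebrew year 4222 is year 4 of its 19-year Metonic cycle; leap years are at positions 3, 6, 8, 11, 14, 17, 19, so it is a common year (12 months).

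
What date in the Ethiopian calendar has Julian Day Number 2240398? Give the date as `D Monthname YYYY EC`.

20 Hidar 1414 EC

The proleptic Gregorian equivalent of JDN 2240398 is 25 November 1421.
In the Ethiopian calendar that day is 20 Hidar 1414 EC.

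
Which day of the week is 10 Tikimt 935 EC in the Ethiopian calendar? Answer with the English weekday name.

Equivalently 12 October 942 Gregorian, JDN 2065403.
JDN 2065403 mod 7 = 4, and JDN 0 was a Monday, so this is a Friday.

Friday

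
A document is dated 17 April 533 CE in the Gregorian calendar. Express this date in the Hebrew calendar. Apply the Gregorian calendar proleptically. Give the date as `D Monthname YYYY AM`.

5 Iyar 4293 AM

Julian Day Number of the source date = 1915841.
Converting JDN 1915841 to the Hebrew calendar gives 5 Iyar 4293 AM.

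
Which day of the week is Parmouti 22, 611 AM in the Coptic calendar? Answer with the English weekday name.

This is JDN 2048063 (21 April 895 Gregorian).
JDN 2048063 mod 7 = 3, and JDN 0 was a Monday, so this is a Thursday.

Thursday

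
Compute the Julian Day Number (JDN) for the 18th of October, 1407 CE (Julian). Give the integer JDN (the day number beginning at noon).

Equivalently 27 October 1407 (proleptic Gregorian).
JDN 2299161 is 15 October 1582 CE (Gregorian); the target day is −63906 days from there, so JDN = 2235255.

2235255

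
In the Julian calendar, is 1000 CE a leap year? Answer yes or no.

1000 mod 4 = 0, so it is a leap year in the Julian calendar.

yes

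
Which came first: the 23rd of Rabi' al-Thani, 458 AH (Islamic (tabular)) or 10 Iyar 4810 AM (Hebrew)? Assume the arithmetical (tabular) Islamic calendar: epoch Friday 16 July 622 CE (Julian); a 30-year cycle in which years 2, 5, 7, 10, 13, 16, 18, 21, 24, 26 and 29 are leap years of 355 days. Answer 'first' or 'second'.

The two dates have Julian Day Numbers 2110497 and 2104695 respectively.
Since 2104695 < 2110497, the second date comes first.

second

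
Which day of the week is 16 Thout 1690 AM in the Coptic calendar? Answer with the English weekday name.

Wednesday

Equivalently 26 September 1973 Gregorian, JDN 2441952.
JDN 2441952 mod 7 = 2, and JDN 0 was a Monday, so this is a Wednesday.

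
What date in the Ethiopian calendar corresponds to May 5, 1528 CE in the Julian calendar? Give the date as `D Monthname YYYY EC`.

10 Ginbot 1520 EC

Julian Day Number of the source date = 2279285.
Converting JDN 2279285 to the Ethiopian calendar gives 10 Ginbot 1520 EC.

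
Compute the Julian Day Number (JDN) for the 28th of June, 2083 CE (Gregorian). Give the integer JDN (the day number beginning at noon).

2482039

JDN 2299161 is 15 October 1582 CE (Gregorian); the target day is +182878 days from there, so JDN = 2482039.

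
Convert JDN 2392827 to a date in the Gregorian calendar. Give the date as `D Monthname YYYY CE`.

JDN 2451545 is 1 Jan 2000; 2392827 is −58718 days from there.

28 March 1839 CE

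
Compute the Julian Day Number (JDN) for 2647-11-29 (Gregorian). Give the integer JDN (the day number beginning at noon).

JDN 2400001 is 17 November 1858 CE (Gregorian), MJD 0; the target day is +288188 days from there, so JDN = 2688189.

2688189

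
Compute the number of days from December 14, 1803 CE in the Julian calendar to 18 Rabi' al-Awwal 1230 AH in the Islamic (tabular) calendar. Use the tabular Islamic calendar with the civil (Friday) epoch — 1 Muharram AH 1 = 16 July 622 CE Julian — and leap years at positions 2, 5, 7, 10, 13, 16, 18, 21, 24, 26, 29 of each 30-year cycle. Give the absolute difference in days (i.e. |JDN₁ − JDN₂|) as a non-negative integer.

4082

JDN of the first date = 2379951.
JDN of the second date = 2384033.
|2384033 − 2379951| = 4082.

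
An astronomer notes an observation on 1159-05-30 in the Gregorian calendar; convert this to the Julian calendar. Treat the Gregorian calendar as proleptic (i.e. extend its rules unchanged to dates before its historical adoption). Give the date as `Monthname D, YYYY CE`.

The Julian–Gregorian offset here is 7 days (Julian trailing).
30 May 1159 Gregorian − 7 days → 23 May 1159 Julian.

May 23, 1159 CE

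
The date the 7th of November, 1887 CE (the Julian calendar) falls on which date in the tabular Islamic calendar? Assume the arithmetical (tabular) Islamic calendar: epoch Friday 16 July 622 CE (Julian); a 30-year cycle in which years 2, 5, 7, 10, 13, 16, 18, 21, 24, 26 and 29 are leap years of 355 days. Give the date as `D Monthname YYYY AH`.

3 Rabi' al-Awwal 1305 AH

Both dates share Julian Day Number 2410595; in the tabular Islamic calendar that is 3 Rabi' al-Awwal 1305 AH.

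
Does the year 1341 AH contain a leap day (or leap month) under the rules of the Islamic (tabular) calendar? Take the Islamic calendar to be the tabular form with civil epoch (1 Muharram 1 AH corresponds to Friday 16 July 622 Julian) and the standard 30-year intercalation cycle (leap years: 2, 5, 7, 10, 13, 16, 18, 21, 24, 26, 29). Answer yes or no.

yes

Year 1341 AH is year 21 of its 30-year cycle; leap positions are 2, 5, 7, 10, 13, 16, 18, 21, 24, 26, 29, so it is a leap year (355 days).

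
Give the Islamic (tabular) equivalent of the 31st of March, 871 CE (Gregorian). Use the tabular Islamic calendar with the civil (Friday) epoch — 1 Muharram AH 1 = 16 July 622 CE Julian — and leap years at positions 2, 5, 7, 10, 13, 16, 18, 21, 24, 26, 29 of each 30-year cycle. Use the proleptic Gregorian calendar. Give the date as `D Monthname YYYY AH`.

1 Jumada al-Awwal 257 AH

Both dates share Julian Day Number 2039276; in the tabular Islamic calendar that is 1 Jumada al-Awwal 257 AH.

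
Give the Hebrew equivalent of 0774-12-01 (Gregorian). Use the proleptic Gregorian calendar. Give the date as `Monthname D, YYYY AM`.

Both dates share Julian Day Number 2004092; in the Hebrew calendar that is 18 Kislev 4535 AM.

Kislev 18, 4535 AM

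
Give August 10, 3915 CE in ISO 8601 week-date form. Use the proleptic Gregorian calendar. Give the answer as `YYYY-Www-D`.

3915-W32-2

The weekday is Tuesday (ISO weekday 2).
That Tuesday belongs to ISO week 32 of ISO year 3915.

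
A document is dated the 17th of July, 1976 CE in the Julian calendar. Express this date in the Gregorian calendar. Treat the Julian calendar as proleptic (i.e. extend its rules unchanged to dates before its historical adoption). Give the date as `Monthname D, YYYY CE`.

July 30, 1976 CE

For dates in this range the Gregorian date is 13 days ahead of the Julian.
17 July 1976 Julian + 13 days → 30 July 1976 Gregorian.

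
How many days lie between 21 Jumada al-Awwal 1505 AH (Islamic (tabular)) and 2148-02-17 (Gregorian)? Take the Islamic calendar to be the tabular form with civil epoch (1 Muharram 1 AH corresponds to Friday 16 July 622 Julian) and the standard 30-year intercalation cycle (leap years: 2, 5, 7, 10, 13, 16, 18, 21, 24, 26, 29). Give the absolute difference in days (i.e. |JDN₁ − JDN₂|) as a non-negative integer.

First date → JDN 2481545; second date → JDN 2505648.
The interval is |2481545 − 2505648| = 24103 days.

24103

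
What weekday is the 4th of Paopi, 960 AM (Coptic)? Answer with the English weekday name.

This is JDN 2175338 (9 October 1243 Gregorian).
Since JDN mod 7 = 4 (0 = Monday), the day is Friday.

Friday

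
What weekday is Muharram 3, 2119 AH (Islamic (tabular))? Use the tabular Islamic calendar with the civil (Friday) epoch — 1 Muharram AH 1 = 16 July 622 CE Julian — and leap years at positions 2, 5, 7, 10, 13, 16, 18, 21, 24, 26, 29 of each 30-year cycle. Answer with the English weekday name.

Equivalently 26 June 2677 Gregorian, JDN 2698991.
2698991 ≡ 1 (mod 7); counting from Monday = 0 gives Tuesday.

Tuesday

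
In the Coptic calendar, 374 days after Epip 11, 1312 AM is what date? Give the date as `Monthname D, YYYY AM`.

Counting 374 days forward from JDN 2304183 reaches JDN 2304557, which is Epip 20, 1313 AM.

Epip 20, 1313 AM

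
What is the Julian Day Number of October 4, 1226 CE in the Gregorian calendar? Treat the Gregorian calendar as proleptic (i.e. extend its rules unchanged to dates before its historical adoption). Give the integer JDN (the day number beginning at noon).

2169124

JDN 2451545 is 1 January 2000 CE (Gregorian); the target day is −282421 days from there, so JDN = 2169124.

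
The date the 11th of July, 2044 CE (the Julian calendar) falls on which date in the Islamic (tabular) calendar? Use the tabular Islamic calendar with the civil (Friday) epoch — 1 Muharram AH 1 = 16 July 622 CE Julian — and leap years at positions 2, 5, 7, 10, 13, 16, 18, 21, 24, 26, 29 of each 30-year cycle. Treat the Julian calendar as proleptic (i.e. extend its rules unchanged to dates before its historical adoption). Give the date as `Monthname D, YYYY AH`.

Sha'ban 28, 1466 AH

Julian Day Number of the source date = 2467821.
Converting JDN 2467821 to the tabular Islamic calendar gives 28 Sha'ban 1466 AH.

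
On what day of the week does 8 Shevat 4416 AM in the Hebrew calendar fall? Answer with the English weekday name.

This is JDN 1960670 (12 January 656 Gregorian).
1960670 ≡ 5 (mod 7); counting from Monday = 0 gives Saturday.

Saturday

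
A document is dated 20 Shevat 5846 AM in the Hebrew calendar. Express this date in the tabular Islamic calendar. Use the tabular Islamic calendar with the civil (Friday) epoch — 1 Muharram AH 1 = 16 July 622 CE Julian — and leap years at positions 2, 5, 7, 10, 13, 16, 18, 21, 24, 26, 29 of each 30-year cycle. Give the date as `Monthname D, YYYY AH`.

Julian Day Number of the source date = 2482991.
Converting JDN 2482991 to the tabular Islamic calendar gives 19 Jumada al-Thani 1509 AH.

Jumada al-Thani 19, 1509 AH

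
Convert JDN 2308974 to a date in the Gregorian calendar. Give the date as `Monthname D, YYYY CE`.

JDN 2451545 is 1 Jan 2000; 2308974 is −142571 days from there.

August 27, 1609 CE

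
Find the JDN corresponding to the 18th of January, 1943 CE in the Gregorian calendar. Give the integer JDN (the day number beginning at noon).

2430743

JDN 2299161 is 15 October 1582 CE (Gregorian); the target day is +131582 days from there, so JDN = 2430743.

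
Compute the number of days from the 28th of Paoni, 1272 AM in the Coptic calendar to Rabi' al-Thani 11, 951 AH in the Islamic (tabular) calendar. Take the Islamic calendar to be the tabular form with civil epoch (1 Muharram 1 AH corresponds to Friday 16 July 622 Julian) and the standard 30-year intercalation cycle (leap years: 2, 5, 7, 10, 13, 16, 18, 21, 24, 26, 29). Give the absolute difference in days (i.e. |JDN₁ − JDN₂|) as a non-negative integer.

JDN of the first date = 2289560.
JDN of the second date = 2285187.
|2285187 − 2289560| = 4373.

4373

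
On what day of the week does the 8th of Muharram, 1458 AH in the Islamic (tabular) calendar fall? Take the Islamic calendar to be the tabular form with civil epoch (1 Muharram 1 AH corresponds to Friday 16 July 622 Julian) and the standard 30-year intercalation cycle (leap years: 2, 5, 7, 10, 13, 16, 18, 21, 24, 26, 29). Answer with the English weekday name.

Thursday

In the Gregorian calendar this is 6 March 2036 (JDN 2464759).
Since JDN mod 7 = 3 (0 = Monday), the day is Thursday.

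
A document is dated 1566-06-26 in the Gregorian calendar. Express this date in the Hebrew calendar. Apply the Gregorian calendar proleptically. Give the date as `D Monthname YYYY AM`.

29 Sivan 5326 AM

Julian Day Number of the source date = 2293206.
Converting JDN 2293206 to the Hebrew calendar gives 29 Sivan 5326 AM.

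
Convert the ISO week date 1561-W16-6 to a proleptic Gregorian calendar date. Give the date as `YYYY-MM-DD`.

ISO week 1 of 1561 is the week containing the first Thursday of 1561.
Week 16, day 6 (Saturday) lands on 1561-04-22.

1561-04-22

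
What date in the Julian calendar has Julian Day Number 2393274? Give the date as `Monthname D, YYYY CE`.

JDN 2393274 is 17 June 1840 in the Gregorian calendar.
In the Julian calendar that day is June 5, 1840 CE.

June 5, 1840 CE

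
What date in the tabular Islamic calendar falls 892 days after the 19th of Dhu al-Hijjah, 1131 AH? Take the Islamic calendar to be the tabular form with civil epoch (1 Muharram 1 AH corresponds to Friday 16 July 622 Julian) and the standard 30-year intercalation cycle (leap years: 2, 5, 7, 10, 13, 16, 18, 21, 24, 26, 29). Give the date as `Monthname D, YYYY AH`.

JDN of the 19th of Dhu al-Hijjah, 1131 AH = 2349217.
2349217 + 892 = 2350109.
JDN 2350109 in the tabular Islamic calendar is Jumada al-Thani 25, 1134 AH.

Jumada al-Thani 25, 1134 AH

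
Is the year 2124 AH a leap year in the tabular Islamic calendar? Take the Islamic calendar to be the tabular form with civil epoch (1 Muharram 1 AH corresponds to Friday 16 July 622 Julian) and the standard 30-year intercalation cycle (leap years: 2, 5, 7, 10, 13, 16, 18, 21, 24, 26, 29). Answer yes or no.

Year 2124 AH is year 24 of its 30-year cycle; leap positions are 2, 5, 7, 10, 13, 16, 18, 21, 24, 26, 29, so it is a leap year (355 days).

yes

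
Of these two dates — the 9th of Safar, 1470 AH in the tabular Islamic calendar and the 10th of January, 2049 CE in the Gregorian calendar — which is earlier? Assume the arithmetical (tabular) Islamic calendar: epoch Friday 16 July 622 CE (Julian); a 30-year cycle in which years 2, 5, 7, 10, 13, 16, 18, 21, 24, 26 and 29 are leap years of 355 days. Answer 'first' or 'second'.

Converting both to JDN: 2469043 vs 2469452; the smaller is the first.

first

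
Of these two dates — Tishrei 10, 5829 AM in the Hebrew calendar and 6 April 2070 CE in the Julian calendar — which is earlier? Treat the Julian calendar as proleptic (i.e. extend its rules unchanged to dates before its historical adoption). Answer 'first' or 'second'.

The two dates have Julian Day Numbers 2476661 and 2477221 respectively.
Since 2476661 < 2477221, the first date comes first.

first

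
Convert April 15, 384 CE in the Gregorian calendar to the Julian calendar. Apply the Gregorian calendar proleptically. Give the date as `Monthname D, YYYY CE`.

April 14, 384 CE

At this point the Julian calendar is 1 day behind the Gregorian.
15 April 384 Gregorian − 1 day → 14 April 384 Julian.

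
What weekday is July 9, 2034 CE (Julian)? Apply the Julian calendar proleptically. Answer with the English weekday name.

This is JDN 2464166 (22 July 2034 Gregorian).
JDN 2464166 mod 7 = 5, and JDN 0 was a Monday, so this is a Saturday.

Saturday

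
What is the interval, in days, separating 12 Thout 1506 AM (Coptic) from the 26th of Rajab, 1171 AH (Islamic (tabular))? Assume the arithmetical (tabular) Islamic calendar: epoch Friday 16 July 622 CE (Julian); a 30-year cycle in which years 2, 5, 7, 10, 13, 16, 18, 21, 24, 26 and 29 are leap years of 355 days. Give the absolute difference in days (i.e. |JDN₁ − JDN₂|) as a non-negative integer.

First date → JDN 2374742; second date → JDN 2363251.
The interval is |2374742 − 2363251| = 11491 days.

11491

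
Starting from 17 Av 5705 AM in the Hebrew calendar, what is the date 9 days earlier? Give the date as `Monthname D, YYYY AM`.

Av 8, 5705 AM

The starting date is JDN 2431664; 2431664 − 9 = 2431655.
JDN 2431655 corresponds to Av 8, 5705 AM.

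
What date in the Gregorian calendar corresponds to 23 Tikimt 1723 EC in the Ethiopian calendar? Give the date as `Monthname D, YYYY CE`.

October 31, 1730 CE

Julian Day Number of the source date = 2353233.
Converting JDN 2353233 to the Gregorian calendar gives 31 October 1730 CE.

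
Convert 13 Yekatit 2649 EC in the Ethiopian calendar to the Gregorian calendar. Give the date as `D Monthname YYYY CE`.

Both dates share Julian Day Number 2691565; in the Gregorian calendar that is 25 February 2657 CE.

25 February 2657 CE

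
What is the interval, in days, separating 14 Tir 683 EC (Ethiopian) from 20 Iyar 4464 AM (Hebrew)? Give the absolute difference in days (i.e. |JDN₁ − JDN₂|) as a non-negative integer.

4859

JDN of the first date = 1973454.
JDN of the second date = 1978313.
|1978313 − 1973454| = 4859.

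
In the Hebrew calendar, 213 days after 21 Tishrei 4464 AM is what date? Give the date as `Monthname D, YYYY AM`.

Iyar 28, 4464 AM

The starting date is JDN 1978108; 1978108 + 213 = 1978321.
JDN 1978321 corresponds to Iyar 28, 4464 AM.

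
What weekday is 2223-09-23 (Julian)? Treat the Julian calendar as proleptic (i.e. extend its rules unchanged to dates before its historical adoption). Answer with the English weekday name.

Equivalently 8 October 2223 Gregorian, JDN 2533274.
2533274 ≡ 2 (mod 7); counting from Monday = 0 gives Wednesday.

Wednesday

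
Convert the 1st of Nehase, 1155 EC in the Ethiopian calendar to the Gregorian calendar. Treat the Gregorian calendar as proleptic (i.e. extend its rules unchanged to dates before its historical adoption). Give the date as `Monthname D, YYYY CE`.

August 1, 1163 CE

Both dates share Julian Day Number 2146049; in the Gregorian calendar that is 1 August 1163 CE.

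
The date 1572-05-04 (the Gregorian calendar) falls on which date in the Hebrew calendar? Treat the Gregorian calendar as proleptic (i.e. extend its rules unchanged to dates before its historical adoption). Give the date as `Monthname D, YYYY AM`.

Julian Day Number of the source date = 2295345.
Converting JDN 2295345 to the Hebrew calendar gives 11 Iyar 5332 AM.

Iyar 11, 5332 AM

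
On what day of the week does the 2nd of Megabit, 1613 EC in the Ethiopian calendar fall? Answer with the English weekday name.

In the Gregorian calendar this is 8 March 1621 (JDN 2313185).
2313185 ≡ 0 (mod 7); counting from Monday = 0 gives Monday.

Monday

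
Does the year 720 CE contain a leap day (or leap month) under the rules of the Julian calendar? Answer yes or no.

720 mod 4 = 0, so it is a leap year in the Julian calendar.

yes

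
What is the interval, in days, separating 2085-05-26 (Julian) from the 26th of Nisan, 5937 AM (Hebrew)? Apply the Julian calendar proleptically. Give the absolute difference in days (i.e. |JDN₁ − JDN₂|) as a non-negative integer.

JDN of the first date = 2482750.
JDN of the second date = 2516307.
|2516307 − 2482750| = 33557.

33557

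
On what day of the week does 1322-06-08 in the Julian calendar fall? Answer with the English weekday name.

In the proleptic Gregorian calendar this is 16 June 1322 (JDN 2204077).
Since JDN mod 7 = 1 (0 = Monday), the day is Tuesday.

Tuesday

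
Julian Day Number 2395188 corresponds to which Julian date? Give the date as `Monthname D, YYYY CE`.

The Gregorian equivalent of JDN 2395188 is 13 September 1845.
In the Julian calendar that day is September 1, 1845 CE.

September 1, 1845 CE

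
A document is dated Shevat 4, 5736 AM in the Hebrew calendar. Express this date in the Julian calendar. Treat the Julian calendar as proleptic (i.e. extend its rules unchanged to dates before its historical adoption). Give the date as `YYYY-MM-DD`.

1975-12-24

Julian Day Number of the source date = 2442784.
Converting JDN 2442784 to the Julian calendar gives 24 December 1975 CE.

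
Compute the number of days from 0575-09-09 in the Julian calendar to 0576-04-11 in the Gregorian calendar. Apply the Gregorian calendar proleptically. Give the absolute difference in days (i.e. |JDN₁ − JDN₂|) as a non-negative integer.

JDN of the first date = 1931328.
JDN of the second date = 1931541.
|1931541 − 1931328| = 213.

213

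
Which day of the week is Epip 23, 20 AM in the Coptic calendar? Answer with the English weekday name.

In the proleptic Gregorian calendar this is 18 July 304 (JDN 1832292).
1832292 ≡ 0 (mod 7); counting from Monday = 0 gives Monday.

Monday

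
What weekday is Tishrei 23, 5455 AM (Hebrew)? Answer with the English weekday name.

This is JDN 2340066 (12 October 1694 Gregorian).
Since JDN mod 7 = 1 (0 = Monday), the day is Tuesday.

Tuesday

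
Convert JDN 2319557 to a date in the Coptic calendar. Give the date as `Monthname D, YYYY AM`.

JDN 2319557 is 18 August 1638 in the Gregorian calendar.
In the Coptic calendar that day is Mesori 15, 1354 AM.

Mesori 15, 1354 AM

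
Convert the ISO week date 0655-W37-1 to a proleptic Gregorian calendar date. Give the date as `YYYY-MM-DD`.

0655-09-10

ISO week 1 of 655 is the week containing the first Thursday of 655.
Week 37, day 1 (Monday) lands on 0655-09-10.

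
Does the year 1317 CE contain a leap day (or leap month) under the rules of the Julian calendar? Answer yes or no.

1317 mod 4 = 1, so it is a common year in the Julian calendar.

no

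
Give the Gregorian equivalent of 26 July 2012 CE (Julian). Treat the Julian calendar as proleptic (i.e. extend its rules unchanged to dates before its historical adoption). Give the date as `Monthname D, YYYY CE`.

At this point the Julian calendar is 13 days behind the Gregorian.
26 July 2012 Julian + 13 days → 8 August 2012 Gregorian.

August 8, 2012 CE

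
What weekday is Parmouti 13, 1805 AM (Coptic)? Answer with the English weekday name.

Equivalently 21 April 2089 Gregorian, JDN 2484163.
2484163 ≡ 3 (mod 7); counting from Monday = 0 gives Thursday.

Thursday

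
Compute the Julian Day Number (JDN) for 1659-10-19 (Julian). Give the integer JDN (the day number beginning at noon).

2327299

In the Gregorian calendar the same day is 29 October 1659.
JDN 2451545 is 1 January 2000 CE (Gregorian); the target day is −124246 days from there, so JDN = 2327299.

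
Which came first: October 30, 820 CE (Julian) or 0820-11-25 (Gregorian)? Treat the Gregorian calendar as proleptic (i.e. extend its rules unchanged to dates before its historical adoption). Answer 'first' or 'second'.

Converting both to JDN: 2020866 vs 2020888; the smaller is the first.

first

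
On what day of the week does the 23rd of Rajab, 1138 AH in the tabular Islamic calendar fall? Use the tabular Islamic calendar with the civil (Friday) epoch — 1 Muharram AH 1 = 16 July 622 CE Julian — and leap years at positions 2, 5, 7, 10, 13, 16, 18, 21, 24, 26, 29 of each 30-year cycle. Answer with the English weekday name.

Wednesday

This is JDN 2351554 (27 March 1726 Gregorian).
JDN 2351554 mod 7 = 2, and JDN 0 was a Monday, so this is a Wednesday.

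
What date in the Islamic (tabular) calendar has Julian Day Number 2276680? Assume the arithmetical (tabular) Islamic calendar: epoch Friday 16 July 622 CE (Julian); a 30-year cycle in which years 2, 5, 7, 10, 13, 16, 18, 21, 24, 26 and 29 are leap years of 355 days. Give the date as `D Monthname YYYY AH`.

8 Rabi' al-Thani 927 AH

The proleptic Gregorian equivalent of JDN 2276680 is 28 March 1521.
In the tabular Islamic calendar that day is 8 Rabi' al-Thani 927 AH.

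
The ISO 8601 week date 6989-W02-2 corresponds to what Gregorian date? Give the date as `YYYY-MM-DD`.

ISO week 1 of 6989 is the week containing the first Thursday of 6989.
Week 2, day 2 (Tuesday) lands on 6989-01-06.

6989-01-06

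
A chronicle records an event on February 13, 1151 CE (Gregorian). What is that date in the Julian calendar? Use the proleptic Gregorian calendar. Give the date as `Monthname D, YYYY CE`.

February 6, 1151 CE

For dates in this range the Gregorian date is 7 days ahead of the Julian.
13 February 1151 Gregorian − 7 days → 6 February 1151 Julian.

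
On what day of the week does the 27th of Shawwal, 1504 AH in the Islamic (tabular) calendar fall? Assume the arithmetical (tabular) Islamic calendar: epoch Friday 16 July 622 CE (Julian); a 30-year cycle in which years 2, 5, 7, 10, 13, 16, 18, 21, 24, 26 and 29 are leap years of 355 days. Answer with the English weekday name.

Sunday

This is JDN 2481345 (3 August 2081 Gregorian).
2481345 ≡ 6 (mod 7); counting from Monday = 0 gives Sunday.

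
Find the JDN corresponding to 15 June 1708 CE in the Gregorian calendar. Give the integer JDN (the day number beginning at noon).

2345060

JDN 2400001 is 17 November 1858 CE (Gregorian), MJD 0; the target day is −54941 days from there, so JDN = 2345060.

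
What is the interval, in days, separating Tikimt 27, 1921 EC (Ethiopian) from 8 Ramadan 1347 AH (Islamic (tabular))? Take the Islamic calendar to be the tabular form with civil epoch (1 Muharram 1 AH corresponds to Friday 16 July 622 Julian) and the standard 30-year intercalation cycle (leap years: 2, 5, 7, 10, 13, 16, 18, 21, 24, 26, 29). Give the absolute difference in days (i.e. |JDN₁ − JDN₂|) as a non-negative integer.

JDN of the first date = 2425557.
JDN of the second date = 2425661.
|2425661 − 2425557| = 104.

104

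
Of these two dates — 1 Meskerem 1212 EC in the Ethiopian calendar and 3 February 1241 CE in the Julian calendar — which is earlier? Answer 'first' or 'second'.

Converting both to JDN: 2166539 vs 2174367; the smaller is the first.

first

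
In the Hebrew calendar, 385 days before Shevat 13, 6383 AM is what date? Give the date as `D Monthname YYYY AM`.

13 Shevat 6382 AM

Counting 385 days back from JDN 2679127 reaches JDN 2678742, which is 13 Shevat 6382 AM.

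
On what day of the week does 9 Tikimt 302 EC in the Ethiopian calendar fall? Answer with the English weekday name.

Thursday

This is JDN 1834199 (7 October 309 Gregorian).
1834199 ≡ 3 (mod 7); counting from Monday = 0 gives Thursday.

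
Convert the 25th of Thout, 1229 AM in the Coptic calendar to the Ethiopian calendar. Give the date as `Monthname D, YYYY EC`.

The source date corresponds to 2 October 1512 in the proleptic Gregorian calendar (JDN 2273581).
That day falls on 25 Meskerem 1505 EC in the Ethiopian calendar.

Meskerem 25, 1505 EC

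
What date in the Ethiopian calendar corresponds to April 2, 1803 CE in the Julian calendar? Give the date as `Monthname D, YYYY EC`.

Julian Day Number of the source date = 2379695.
Converting JDN 2379695 to the Ethiopian calendar gives 7 Miyazya 1795 EC.

Miyazya 7, 1795 EC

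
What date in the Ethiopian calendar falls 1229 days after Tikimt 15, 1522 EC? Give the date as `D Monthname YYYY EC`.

The starting date is JDN 2279810; 2279810 + 1229 = 2281039.
JDN 2281039 corresponds to 28 Yekatit 1525 EC.

28 Yekatit 1525 EC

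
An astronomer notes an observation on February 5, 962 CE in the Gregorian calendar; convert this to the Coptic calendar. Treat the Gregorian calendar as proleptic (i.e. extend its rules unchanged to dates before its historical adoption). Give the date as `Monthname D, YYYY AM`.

Both dates share Julian Day Number 2072459; in the Coptic calendar that is 6 Meshir 678 AM.

Meshir 6, 678 AM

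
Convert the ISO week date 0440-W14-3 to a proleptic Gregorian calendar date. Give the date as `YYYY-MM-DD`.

0440-04-04

ISO week 1 of 440 is the week containing the first Thursday of 440.
Week 14, day 3 (Wednesday) lands on 0440-04-04.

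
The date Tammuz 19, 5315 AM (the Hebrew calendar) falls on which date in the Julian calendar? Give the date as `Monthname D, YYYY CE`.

Both dates share Julian Day Number 2289210; in the Julian calendar that is 8 July 1555 CE.

July 8, 1555 CE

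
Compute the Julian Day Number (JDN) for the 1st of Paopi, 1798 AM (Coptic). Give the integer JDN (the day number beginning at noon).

2481414

Equivalently 11 October 2081 (Gregorian).
JDN 2451545 is 1 January 2000 CE (Gregorian); the target day is +29869 days from there, so JDN = 2481414.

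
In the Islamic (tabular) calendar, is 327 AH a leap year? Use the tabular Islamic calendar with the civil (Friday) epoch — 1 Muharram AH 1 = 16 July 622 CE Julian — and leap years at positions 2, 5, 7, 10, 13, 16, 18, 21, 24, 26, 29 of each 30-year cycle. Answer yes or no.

no

Year 327 AH is year 27 of its 30-year cycle; leap positions are 2, 5, 7, 10, 13, 16, 18, 21, 24, 26, 29, so it is a common year (354 days).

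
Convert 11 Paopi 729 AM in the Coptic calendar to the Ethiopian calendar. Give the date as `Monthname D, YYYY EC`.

The source date corresponds to 14 October 1012 in the proleptic Gregorian calendar (JDN 2090972).
That day falls on 11 Tikimt 1005 EC in the Ethiopian calendar.

Tikimt 11, 1005 EC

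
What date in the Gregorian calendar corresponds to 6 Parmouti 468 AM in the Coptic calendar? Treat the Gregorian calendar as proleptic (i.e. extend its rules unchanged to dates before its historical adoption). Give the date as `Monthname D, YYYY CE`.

Julian Day Number of the source date = 1995817.
Converting JDN 1995817 to the Gregorian calendar gives 5 April 752 CE.

April 5, 752 CE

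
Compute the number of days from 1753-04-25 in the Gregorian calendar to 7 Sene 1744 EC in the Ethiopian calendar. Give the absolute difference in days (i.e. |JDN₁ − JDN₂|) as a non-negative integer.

First date → JDN 2361445; second date → JDN 2361128.
The interval is |2361445 − 2361128| = 317 days.

317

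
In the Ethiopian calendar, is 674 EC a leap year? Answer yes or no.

674 mod 4 = 2; in the Ethiopian calendar a year is leap when year mod 4 = 3, so it is a common year.

no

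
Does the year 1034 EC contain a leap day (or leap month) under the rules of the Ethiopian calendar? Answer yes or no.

1034 mod 4 = 2; in the Ethiopian calendar a year is leap when year mod 4 = 3, so it is a common year.

no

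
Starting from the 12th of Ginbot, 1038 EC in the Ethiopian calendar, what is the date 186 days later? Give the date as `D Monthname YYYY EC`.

13 Hidar 1039 EC

Counting 186 days forward from JDN 2103236 reaches JDN 2103422, which is 13 Hidar 1039 EC.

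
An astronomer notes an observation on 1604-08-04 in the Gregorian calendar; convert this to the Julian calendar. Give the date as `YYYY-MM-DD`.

For dates in this range the Gregorian date is 10 days ahead of the Julian.
4 August 1604 Gregorian − 10 days → 25 July 1604 Julian.

1604-07-25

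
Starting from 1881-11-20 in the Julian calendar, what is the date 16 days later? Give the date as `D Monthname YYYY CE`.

6 December 1881 CE

JDN of 1881-11-20 = 2408417.
2408417 + 16 = 2408433.
JDN 2408433 in the Julian calendar is 6 December 1881 CE.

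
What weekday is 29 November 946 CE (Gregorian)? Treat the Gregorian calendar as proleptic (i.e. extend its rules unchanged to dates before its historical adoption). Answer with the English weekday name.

Tuesday

2066912 ≡ 1 (mod 7); counting from Monday = 0 gives Tuesday.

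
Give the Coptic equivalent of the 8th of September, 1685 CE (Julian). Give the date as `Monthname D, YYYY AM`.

Both dates share Julian Day Number 2336755; in the Coptic calendar that is 11 Thout 1402 AM.

Thout 11, 1402 AM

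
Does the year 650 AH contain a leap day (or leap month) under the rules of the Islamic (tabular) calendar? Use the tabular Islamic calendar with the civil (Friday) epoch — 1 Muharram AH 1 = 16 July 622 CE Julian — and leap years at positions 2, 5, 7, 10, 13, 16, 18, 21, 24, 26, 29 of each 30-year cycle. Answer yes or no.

no

Year 650 AH is year 20 of its 30-year cycle; leap positions are 2, 5, 7, 10, 13, 16, 18, 21, 24, 26, 29, so it is a common year (354 days).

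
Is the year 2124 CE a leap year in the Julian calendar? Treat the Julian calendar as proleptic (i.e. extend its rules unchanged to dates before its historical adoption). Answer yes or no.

2124 mod 4 = 0, so it is a leap year in the Julian calendar.

yes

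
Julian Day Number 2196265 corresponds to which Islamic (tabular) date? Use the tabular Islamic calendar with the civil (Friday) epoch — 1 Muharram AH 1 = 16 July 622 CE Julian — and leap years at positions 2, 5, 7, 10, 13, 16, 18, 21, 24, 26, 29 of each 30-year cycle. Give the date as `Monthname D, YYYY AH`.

JDN 2196265 is 25 January 1301 in the proleptic Gregorian calendar.
In the tabular Islamic calendar that day is Jumada al-Awwal 6, 700 AH.

Jumada al-Awwal 6, 700 AH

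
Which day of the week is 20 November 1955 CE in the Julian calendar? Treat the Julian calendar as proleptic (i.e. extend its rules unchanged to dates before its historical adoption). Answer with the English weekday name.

Equivalently 3 December 1955 Gregorian, JDN 2435445.
JDN 2435445 mod 7 = 5, and JDN 0 was a Monday, so this is a Saturday.

Saturday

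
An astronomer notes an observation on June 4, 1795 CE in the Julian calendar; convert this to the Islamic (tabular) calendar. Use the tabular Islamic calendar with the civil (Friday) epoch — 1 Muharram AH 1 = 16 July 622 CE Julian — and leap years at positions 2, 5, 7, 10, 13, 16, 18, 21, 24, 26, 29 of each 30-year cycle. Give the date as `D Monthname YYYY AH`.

27 Dhu al-Qa'dah 1209 AH

The source date corresponds to 15 June 1795 in the Gregorian calendar (JDN 2376836).
That day falls on 27 Dhu al-Qa'dah 1209 AH in the tabular Islamic calendar.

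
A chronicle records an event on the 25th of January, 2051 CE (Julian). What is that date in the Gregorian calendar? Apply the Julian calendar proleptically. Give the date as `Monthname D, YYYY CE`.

February 7, 2051 CE

The Julian–Gregorian offset here is 13 days (Julian trailing).
25 January 2051 Julian + 13 days → 7 February 2051 Gregorian.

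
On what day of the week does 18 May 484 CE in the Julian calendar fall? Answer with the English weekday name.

Friday

This is JDN 1897977 (19 May 484 Gregorian).
1897977 ≡ 4 (mod 7); counting from Monday = 0 gives Friday.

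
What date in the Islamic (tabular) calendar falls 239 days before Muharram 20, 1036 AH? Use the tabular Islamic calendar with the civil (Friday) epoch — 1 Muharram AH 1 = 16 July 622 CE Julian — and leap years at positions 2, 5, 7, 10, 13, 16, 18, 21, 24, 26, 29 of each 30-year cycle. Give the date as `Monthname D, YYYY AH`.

JDN of Muharram 20, 1036 AH = 2315228.
2315228 − 239 = 2314989.
JDN 2314989 in the tabular Islamic calendar is Jumada al-Awwal 17, 1035 AH.

Jumada al-Awwal 17, 1035 AH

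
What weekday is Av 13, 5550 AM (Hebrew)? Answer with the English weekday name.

Equivalently 24 July 1790 Gregorian, JDN 2375049.
Since JDN mod 7 = 5 (0 = Monday), the day is Saturday.

Saturday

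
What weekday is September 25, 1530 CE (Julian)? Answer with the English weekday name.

This is JDN 2280158 (5 October 1530 Gregorian).
2280158 ≡ 6 (mod 7); counting from Monday = 0 gives Sunday.

Sunday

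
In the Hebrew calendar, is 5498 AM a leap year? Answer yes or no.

no

Hebrew year 5498 is year 7 of its 19-year Metonic cycle; leap years are at positions 3, 6, 8, 11, 14, 17, 19, so it is a common year (12 months).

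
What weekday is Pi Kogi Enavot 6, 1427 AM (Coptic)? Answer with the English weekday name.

Equivalently 9 September 1711 Gregorian, JDN 2346241.
2346241 ≡ 2 (mod 7); counting from Monday = 0 gives Wednesday.

Wednesday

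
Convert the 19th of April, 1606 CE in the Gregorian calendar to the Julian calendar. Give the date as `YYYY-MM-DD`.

For dates in this range the Gregorian date is 10 days ahead of the Julian.
19 April 1606 Gregorian − 10 days → 9 April 1606 Julian.

1606-04-09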